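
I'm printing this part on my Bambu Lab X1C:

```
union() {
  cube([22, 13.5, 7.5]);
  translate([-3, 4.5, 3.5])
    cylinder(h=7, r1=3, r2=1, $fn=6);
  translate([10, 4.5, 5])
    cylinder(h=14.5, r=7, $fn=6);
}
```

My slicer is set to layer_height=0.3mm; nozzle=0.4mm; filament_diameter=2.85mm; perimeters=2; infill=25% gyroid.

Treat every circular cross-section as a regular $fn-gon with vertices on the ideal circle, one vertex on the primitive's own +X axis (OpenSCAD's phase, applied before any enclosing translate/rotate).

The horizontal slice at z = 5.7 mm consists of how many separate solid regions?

At z = 5.7 mm: the cube is present — its section is the full 22×13.5 rectangle; the cone at (-3, 4.5): at t=0.314 of its height the radius interpolates to r₁+(r₂−r₁)t = 2.371, giving a regular 6-gon of that circumradius; the r=7 cylinder at (10, 4.5) gives a regular 6-gon of circumradius 7 (constant along its height); Merging all regions: the regions partially overlap (shared area 114.96 mm²), so overlapping operands fuse into one piece — 2 connected regions. The result has 2 disconnected regions.

2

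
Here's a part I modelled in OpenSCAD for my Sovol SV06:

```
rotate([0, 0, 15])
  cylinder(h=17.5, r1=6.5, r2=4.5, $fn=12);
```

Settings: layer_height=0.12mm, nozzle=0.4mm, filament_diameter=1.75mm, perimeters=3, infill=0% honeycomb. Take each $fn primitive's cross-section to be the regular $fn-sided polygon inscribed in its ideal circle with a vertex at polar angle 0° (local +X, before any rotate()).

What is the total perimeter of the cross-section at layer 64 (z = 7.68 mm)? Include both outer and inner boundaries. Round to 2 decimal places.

34.92 mm

At z = 7.68 mm: the cone contributes a regular 12-gon of circumradius 5.622 (interpolated between r1=6.5 and r2=4.5 at t=0.439) (perimeter = 2·12·5.622·sin(180°/12) = 34.92 mm); (whole slice rotated 15° about Z — lengths, areas and connectivity unchanged). Overall, the cross-section is a single solid region. Total boundary length (outer) = 34.92 mm.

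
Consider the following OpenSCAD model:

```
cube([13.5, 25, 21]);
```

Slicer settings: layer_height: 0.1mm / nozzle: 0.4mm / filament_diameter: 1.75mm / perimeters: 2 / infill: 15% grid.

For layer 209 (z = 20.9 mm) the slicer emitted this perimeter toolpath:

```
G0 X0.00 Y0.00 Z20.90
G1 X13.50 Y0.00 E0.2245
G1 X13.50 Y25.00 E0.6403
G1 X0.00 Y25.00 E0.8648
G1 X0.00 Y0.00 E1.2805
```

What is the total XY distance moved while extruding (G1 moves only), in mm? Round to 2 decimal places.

Sum the Euclidean lengths of each G1 segment: total = 77.00 mm.

77.00 mm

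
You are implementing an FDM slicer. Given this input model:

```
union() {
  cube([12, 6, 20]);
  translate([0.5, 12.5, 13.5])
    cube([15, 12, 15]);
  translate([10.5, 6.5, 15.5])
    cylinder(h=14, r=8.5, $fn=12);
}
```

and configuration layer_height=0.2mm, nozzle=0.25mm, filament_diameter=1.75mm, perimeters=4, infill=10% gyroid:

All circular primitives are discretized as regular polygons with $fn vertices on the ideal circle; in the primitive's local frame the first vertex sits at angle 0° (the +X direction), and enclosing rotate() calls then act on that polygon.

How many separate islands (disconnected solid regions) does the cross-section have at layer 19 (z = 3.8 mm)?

1

At z = 3.8 mm: the 12×6 cube contributes its full rectangle; the cube at (0.5, 12.5) is absent (z outside [13.5, 28.5]); the cylinder at (10.5, 6.5) is not intersected at this z (z outside [15.5, 29.5]); Combining (union): only the 12×6 cube is present, so the union is just that shape — 1 connected region. Overall, the cross-section is a single solid region. Island count = 1.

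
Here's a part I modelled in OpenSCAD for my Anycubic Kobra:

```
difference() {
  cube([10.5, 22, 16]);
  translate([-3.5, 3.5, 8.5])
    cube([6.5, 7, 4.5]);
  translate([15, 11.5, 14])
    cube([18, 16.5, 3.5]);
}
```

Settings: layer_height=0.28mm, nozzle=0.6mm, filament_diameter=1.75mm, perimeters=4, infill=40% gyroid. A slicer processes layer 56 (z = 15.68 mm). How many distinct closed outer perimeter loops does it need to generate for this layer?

1

At z = 15.68 mm: the cube is present — its section is the full 10.5×22 rectangle; the cube at (-3.5, 3.5) is not intersected at this z (z outside [8.5, 13]); the 18×16.5 cube at (15, 11.5) contributes its full rectangle; Taking the first minus the rest: starting from the 10.5×22 cube, the 18×16.5 cube at (15, 11.5) misses the remaining region (no effect) — 1 connected region. The result has 1 disconnected region.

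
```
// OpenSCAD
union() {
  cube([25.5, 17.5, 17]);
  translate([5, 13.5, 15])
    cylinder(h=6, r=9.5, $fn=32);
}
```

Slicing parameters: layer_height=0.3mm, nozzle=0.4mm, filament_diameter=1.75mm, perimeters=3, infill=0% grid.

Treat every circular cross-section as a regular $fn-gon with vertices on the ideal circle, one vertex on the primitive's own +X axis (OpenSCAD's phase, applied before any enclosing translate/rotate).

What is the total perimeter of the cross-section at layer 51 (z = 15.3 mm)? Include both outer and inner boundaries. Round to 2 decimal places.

95.66 mm

At z = 15.3 mm: the 25.5×17.5 cube contributes its full rectangle (perimeter 86.00 mm); the r=9.5 cylinder at (5, 13.5) gives a regular 32-gon of circumradius 9.5 (constant along its height) (perimeter = 2·32·9.500·sin(180°/32) = 59.59 mm); Taking the union: the regions partially overlap (shared area 172.19 mm²), so the edge portions inside another operand are dropped and the merged outline is re-measured after clipping — boundary = 95.66 mm. Overall, the cross-section is a single solid region. Total boundary length (outer) = 95.66 mm.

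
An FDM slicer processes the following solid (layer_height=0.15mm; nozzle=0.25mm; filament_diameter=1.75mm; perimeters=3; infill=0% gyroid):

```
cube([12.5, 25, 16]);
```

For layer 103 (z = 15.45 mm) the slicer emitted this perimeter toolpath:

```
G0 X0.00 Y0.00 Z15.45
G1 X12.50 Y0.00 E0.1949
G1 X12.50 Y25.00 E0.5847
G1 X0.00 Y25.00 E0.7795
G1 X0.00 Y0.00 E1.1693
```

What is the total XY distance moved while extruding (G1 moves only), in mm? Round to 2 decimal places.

75.00 mm

Sum the Euclidean lengths of each G1 segment: total = 75.00 mm.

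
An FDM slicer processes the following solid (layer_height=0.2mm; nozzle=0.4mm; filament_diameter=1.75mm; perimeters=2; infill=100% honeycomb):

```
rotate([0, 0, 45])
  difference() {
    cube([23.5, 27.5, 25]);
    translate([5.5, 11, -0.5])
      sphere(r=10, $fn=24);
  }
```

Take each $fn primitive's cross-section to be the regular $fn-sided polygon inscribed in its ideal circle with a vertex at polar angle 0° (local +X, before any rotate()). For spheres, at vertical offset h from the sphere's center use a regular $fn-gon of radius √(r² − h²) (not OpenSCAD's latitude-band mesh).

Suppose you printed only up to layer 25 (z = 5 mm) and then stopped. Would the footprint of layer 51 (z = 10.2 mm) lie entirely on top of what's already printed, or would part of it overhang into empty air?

part overhangs

Compare the two slices. At z = 5: the cube is present — its section is the full 23.5×27.5 rectangle (area 646.25 mm²); the sphere at (5.5, 11): section is a regular 24-gon, circumradius = √(r²−h²) = √(10²−5.5²) = 8.352 (area = (24/2)·8.352²·sin(360°/24) = 216.63 mm²); After the difference (first − rest): starting from the 23.5×27.5 cube (646.25 mm²), the r=10 sphere at (5.5, 11) partially overlaps it — only the 192.43 mm² overlap (of its 216.63 mm²) is removed, clipping the outline — area = 453.82 mm²; (whole slice rotated 45° about Z — lengths, areas and connectivity unchanged). At z = 10.2: the cube (footprint 23.5×27.5) is included at this height (area 646.25 mm²); the sphere at (5.5, 11) does not reach this height (|z−center|=10.700 > r=10); After the difference (first − rest): none of the subtracted shapes is present at this height, so the 23.5×27.5 cube is unchanged — area = 646.25 mm²; (whole slice rotated 45° about Z — lengths, areas and connectivity unchanged). Checking containment: at z = 10.2 the cross-section extends beyond the z = 5 cross-section by about 192.43 mm².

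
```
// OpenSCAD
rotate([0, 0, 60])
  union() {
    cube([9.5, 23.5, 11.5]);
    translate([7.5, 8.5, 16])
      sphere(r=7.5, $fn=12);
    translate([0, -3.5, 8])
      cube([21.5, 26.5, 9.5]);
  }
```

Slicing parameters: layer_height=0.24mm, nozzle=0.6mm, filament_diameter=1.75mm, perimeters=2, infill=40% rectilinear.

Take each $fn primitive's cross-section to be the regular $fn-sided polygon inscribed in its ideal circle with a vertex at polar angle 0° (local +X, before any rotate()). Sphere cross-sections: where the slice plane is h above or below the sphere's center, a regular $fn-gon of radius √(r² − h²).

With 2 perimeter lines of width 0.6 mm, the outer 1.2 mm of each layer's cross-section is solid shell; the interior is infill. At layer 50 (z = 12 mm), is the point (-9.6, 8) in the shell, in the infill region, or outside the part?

infill

At z = 12 mm: the cube is not intersected at this z (z outside [0, 11.5]); the sphere at (7.5, 8.5): section is a regular 12-gon, circumradius = √(r²−h²) = √(7.5²−4²) = 6.344; the cube at (0, -3.5) is present — its section is the full 21.5×26.5 rectangle; Taking the union: the r=7.5 sphere at (7.5, 8.5) lies entirely inside the 21.5×26.5 cube at (0, -3.5), so the union is just the 21.5×26.5 cube at (0, -3.5) — 1 connected region; (whole slice rotated 60° about Z — lengths, areas and connectivity unchanged). Overall, the cross-section is a single solid region. Undo the 60° rotation: the query point maps to (2.128, 12.314) in the un-rotated model frame. The nearest boundary edge runs (0.00, -3.50)→(0.00, 23.00); distance from the point to it = 2.13 mm. The point is inside the cross-section and 2.13 mm from the nearest boundary — more than the 1.2 mm shell width (2 × 0.6), so it's in the infill interior.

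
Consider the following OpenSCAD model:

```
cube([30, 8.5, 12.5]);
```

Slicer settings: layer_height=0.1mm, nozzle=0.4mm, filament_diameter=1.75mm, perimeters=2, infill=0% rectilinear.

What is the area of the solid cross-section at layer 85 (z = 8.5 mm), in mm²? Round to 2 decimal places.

255.00 mm²

At z = 8.5 mm: the cube is present — its section is the full 30×8.5 rectangle (area 255.00 mm²). Overall, the cross-section is a single solid region. Net area = 255.00 mm².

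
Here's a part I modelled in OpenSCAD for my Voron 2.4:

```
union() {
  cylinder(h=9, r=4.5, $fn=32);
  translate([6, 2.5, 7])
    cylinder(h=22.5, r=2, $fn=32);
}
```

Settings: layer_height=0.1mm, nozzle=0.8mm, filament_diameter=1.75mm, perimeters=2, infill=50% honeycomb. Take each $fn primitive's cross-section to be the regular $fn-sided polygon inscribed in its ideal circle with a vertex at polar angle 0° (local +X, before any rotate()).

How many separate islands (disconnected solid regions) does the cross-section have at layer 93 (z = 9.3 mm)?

1

At z = 9.3 mm: the cylinder is not intersected at this z (z outside [0, 9]); the r=2 cylinder at (6, 2.5) gives a regular 32-gon of circumradius 2 (constant along its height); Merging all regions: only the r=2 cylinder at (6, 2.5) is present, so the union is just that shape — 1 connected region. Overall, the cross-section is a single solid region. Island count = 1.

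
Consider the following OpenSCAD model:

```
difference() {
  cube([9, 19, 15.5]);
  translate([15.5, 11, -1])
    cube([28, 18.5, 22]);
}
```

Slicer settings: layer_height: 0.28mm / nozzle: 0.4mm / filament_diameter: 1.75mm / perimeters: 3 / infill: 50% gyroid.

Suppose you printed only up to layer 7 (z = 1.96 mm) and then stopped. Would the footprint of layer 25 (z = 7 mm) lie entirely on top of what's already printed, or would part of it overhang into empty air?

entirely on top

Compare the two slices. At z = 1.96: the 9×19 cube contributes its full rectangle (area 171.00 mm²); the cube at (15.5, 11) is present — its section is the full 28×18.5 rectangle (area 518.00 mm²); Subtracting the remaining from the first: starting from the 9×19 cube (171.00 mm²), the 28×18.5 cube at (15.5, 11) misses the remaining region (no effect) — area = 171.00 mm². At z = 7: the 9×19 cube contributes its full rectangle (area 171.00 mm²); the cube at (15.5, 11) (footprint 28×18.5) is included at this height (area 518.00 mm²); Taking the first minus the rest: starting from the 9×19 cube (171.00 mm²), the 28×18.5 cube at (15.5, 11) misses the remaining region (no effect) — area = 171.00 mm². Checking containment: the cross-section at z = 7 is a subset of the cross-section at z = 1.96.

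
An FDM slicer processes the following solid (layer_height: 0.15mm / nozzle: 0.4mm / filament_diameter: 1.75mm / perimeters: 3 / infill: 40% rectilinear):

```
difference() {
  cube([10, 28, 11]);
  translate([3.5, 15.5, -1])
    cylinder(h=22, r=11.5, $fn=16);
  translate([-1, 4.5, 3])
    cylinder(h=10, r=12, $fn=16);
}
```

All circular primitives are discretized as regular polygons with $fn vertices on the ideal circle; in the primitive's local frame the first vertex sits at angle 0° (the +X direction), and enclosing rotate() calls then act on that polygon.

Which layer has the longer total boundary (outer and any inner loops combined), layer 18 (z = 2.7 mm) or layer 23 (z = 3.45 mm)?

layer 18 (z = 2.7 mm)

Layer 18 (z = 2.7): the 10×28 cube contributes its full rectangle (perimeter 76.00 mm); the cylinder at (3.5, 15.5): section is a regular 16-gon, circumradius r=11.5 (perimeter = 2·16·11.500·sin(180°/16) = 71.79 mm); the cylinder at (-1, 4.5) is not intersected at this z (z outside [3, 13]); Subtracting the remaining from the first: starting from the 10×28 cube, the r=11.5 cylinder at (3.5, 15.5) partially overlaps it — only the 217.09 mm² overlap (of its 404.88 mm²) is removed, clipping the outline — boundary = 57.11 mm. So its perimeter = 57.11 mm. Layer 23 (z = 3.45): the 10×28 cube contributes its full rectangle (perimeter 76.00 mm); the r=11.5 cylinder at (3.5, 15.5) contributes a regular 16-gon of circumradius 11.5 (perimeter = 2·16·11.500·sin(180°/16) = 71.79 mm); the r=12 cylinder at (-1, 4.5) gives a regular 16-gon of circumradius 12 (constant along its height) (perimeter = 2·16·12.000·sin(180°/16) = 74.91 mm); Taking the first minus the rest: starting from the 10×28 cube, the r=11.5 cylinder at (3.5, 15.5) partially overlaps it — only the 217.09 mm² overlap (of its 404.88 mm²) is removed, clipping the outline; the r=12 cylinder at (-1, 4.5) partially overlaps it — only the 46.45 mm² overlap (of its 440.85 mm²) is removed, clipping the outline — boundary = 25.55 mm. So its perimeter = 25.55 mm. Layer 18 is larger (57.11 vs 25.55 mm).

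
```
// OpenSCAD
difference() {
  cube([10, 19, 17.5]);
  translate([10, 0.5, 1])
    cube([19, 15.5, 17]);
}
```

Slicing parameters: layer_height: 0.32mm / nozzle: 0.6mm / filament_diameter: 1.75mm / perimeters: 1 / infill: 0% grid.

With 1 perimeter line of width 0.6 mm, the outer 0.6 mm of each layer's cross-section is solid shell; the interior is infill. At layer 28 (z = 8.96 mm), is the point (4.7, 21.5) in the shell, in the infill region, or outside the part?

outside

At z = 8.96 mm: the 10×19 cube contributes its full rectangle; the cube at (10, 0.5) is present — its section is the full 19×15.5 rectangle; Taking the first minus the rest: starting from the 10×19 cube, the 19×15.5 cube at (10, 0.5) misses the remaining region (no effect) — 1 connected region. Overall, the cross-section is a single solid region. The nearest boundary edge runs (0.00, 19.00)→(10.00, 19.00); distance from the point to it = 2.50 mm. The point is not inside any of the regions above, so it lies outside the cross-section (2.50 mm from the nearest boundary).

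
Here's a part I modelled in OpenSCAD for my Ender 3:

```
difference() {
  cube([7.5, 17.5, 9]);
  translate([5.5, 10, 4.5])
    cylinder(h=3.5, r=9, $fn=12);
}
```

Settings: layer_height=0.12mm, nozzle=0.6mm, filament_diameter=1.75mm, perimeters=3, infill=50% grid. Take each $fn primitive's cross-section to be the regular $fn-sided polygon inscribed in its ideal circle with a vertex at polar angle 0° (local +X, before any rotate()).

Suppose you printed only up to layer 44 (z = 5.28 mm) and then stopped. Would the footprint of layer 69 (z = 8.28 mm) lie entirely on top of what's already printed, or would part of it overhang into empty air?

Compare the two slices. At z = 5.28: the 7.5×17.5 cube contributes its full rectangle (area 131.25 mm²); the cylinder at (5.5, 10): section is a regular 12-gon, circumradius r=9 (area = (12/2)·9.000²·sin(360°/12) = 243.00 mm²); Taking the first minus the rest: starting from the 7.5×17.5 cube (131.25 mm²), the r=9 cylinder at (5.5, 10) partially overlaps it — only the 118.55 mm² overlap (of its 243.00 mm²) is removed, clipping the outline — area = 12.70 mm². At z = 8.28: the cube is present — its section is the full 7.5×17.5 rectangle (area 131.25 mm²); the cylinder at (5.5, 10) does not reach this height (z outside [4.5, 8]); After the difference (first − rest): none of the subtracted shapes is present at this height, so the 7.5×17.5 cube is unchanged — area = 131.25 mm². Checking containment: at z = 8.28 the cross-section extends beyond the z = 5.28 cross-section by about 118.55 mm².

part overhangs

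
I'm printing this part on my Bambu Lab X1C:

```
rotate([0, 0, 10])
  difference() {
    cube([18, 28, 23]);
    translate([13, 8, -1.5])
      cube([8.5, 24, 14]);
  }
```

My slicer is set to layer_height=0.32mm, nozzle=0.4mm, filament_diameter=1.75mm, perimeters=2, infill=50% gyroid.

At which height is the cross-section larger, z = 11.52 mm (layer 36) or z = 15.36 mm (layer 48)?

Layer 36 (z = 11.52): the cube is present — its section is the full 18×28 rectangle (area 504.00 mm²); the cube at (13, 8) is present — its section is the full 8.5×24 rectangle (area 204.00 mm²); Taking the first minus the rest: starting from the 18×28 cube (504.00 mm²), the 8.5×24 cube at (13, 8) partially overlaps it — only the 100.00 mm² overlap (of its 204.00 mm²) is removed, clipping the outline — area = 404.00 mm²; (whole slice rotated 10° about Z — lengths, areas and connectivity unchanged). So its area = 404.00 mm². Layer 48 (z = 15.36): the 18×28 cube contributes its full rectangle (area 504.00 mm²); the cube at (13, 8) does not reach this height (z outside [-1.5, 12.5]); Taking the first minus the rest: none of the subtracted shapes is present at this height, so the 18×28 cube is unchanged — area = 504.00 mm²; (whole slice rotated 10° about Z — lengths, areas and connectivity unchanged). So its area = 504.00 mm². Layer 48 is larger (504.00 vs 404.00 mm²).

layer 48 (z = 15.36 mm)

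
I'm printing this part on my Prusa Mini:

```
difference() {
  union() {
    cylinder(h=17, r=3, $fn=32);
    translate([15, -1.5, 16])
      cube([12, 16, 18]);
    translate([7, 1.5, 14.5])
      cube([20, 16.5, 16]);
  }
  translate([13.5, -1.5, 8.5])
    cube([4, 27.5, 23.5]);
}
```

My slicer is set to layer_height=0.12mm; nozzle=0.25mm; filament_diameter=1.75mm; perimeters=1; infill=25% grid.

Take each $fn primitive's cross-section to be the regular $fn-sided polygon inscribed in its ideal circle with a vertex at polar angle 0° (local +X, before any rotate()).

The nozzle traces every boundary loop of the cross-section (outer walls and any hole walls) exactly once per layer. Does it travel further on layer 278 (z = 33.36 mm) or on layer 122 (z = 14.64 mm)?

Layer 278 (z = 33.36): the cylinder does not reach this height (z outside [0, 17]); the 12×16 cube at (15, -1.5) contributes its full rectangle (perimeter 56.00 mm); the cube at (7, 1.5) is absent (z outside [14.5, 30.5]); Combining (union): only the 12×16 cube at (15, -1.5) is present, so the union is just that shape — boundary = 56.00 mm; the cube at (13.5, -1.5) is absent (z outside [8.5, 32]); After the difference (first − rest): none of the subtracted shapes is present at this height, so that combined region is unchanged — boundary = 56.00 mm. So its perimeter = 56.00 mm. Layer 122 (z = 14.64): the r=3 cylinder contributes a regular 32-gon of circumradius 3 (perimeter = 2·32·3.000·sin(180°/32) = 18.82 mm); the cube at (15, -1.5) is absent (z outside [16, 34]); the cube at (7, 1.5) (footprint 20×16.5) is included at this height (perimeter 73.00 mm); Taking the union: the 2 present regions are separate (no shared area or edge), so areas and boundary lengths simply add and each stays a separate island — boundary = 91.82 mm; the cube at (13.5, -1.5) (footprint 4×27.5) is included at this height (perimeter 63.00 mm); After the difference (first − rest): starting from that combined region, the 4×27.5 cube at (13.5, -1.5) partially overlaps it — only the 66.00 mm² overlap (of its 110.00 mm²) is removed, clipping the outline — boundary = 116.82 mm. So its perimeter = 116.82 mm. Layer 122 is larger (116.82 vs 56.00 mm).

layer 122 (z = 14.64 mm)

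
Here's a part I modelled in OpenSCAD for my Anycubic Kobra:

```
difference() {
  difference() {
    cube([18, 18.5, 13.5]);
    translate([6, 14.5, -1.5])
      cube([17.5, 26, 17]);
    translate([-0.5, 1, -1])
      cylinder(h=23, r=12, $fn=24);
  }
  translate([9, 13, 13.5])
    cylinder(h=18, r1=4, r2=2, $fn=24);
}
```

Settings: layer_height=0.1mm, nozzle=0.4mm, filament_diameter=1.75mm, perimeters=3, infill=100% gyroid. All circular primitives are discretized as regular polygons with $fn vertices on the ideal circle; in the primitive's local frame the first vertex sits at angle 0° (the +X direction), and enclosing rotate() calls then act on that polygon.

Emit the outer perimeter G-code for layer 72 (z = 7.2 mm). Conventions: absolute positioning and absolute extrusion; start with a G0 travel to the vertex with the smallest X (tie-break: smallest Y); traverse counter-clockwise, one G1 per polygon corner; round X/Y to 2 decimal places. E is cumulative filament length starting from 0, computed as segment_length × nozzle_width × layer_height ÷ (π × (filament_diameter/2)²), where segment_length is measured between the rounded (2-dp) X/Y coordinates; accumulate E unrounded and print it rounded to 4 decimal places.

G0 X0.00 Y12.93 Z7.20
G1 X2.61 Y12.59 E0.0438
G1 X5.50 Y11.39 E0.0958
G1 X7.99 Y9.49 E0.1479
G1 X9.89 Y7.00 E0.2000
G1 X11.09 Y4.11 E0.2520
G1 X11.50 Y1.00 E0.3042
G1 X11.37 Y0.00 E0.3210
G1 X18.00 Y0.00 E0.4312
G1 X18.00 Y14.50 E0.6724
G1 X6.00 Y14.50 E0.8719
G1 X6.00 Y18.50 E0.9384
G1 X0.00 Y18.50 E1.0382
G1 X0.00 Y12.93 E1.1308

At z = 7.2 mm: the cube (footprint 18×18.5) is included at this height; the cube at (6, 14.5) is present — its section is the full 17.5×26 rectangle; the cylinder at (-0.5, 1): section is a regular 24-gon, circumradius r=12; Taking the first minus the rest: starting from the 18×18.5 cube, the 17.5×26 cube at (6, 14.5) partially overlaps it — only the 48.00 mm² overlap (of its 455.00 mm²) is removed, clipping the outline; the r=12 cylinder at (-0.5, 1) partially overlaps it — only the 117.26 mm² overlap (of its 447.24 mm²) is removed, clipping the outline — 1 connected region; the cone at (9, 13) does not reach this height (z outside [13.5, 31.5]); After the difference (first − rest): none of the subtracted shapes is present at this height, so that combined region is unchanged — 1 connected region. The outline is a single polygon with 13 vertices. Extrusion per mm of travel: 0.4 × 0.1 / (π × 0.875²) = 0.016630. Accumulating E over each segment gives final E = 1.1308.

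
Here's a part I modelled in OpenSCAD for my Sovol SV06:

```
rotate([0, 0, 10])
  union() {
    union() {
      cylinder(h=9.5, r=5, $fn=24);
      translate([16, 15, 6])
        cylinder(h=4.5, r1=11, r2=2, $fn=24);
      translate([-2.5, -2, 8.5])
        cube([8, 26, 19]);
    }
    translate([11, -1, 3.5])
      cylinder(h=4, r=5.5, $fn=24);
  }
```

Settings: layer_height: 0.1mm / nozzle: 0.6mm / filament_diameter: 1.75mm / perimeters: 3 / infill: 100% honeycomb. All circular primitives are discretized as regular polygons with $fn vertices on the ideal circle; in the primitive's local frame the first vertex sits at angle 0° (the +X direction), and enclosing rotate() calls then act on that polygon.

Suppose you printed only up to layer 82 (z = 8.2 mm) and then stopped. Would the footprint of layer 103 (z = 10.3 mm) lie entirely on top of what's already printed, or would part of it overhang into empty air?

part overhangs

Compare the two slices. At z = 8.2: the cylinder: section is a regular 24-gon, circumradius r=5 (area = (24/2)·5.000²·sin(360°/24) = 77.65 mm²); the cone at (16, 15) (r1=11→r2=2) has section circumradius 6.600 here — a regular 24-gon (area = (24/2)·6.600²·sin(360°/24) = 135.29 mm²); the cube at (-2.5, -2) does not reach this height (z outside [8.5, 27.5]); Merging all regions: the 2 present regions are separate (no shared area or edge), so areas and boundary lengths simply add and each stays a separate island — area = 212.94 mm²; the cylinder at (11, -1) is absent (z outside [3.5, 7.5]); Merging all regions: only that combined region is present, so the union is just that shape — area = 212.94 mm²; (rotated 10° about Z; rotation is an isometry so areas/perimeters/island counts are preserved). At z = 10.3: the cylinder does not reach this height (z outside [0, 9.5]); the cone at (16, 15) contributes a regular 24-gon of circumradius 2.400 (interpolated between r1=11 and r2=2 at t=0.956) (area = (24/2)·2.400²·sin(360°/24) = 17.89 mm²); the cube at (-2.5, -2) is present — its section is the full 8×26 rectangle (area 208.00 mm²); Taking the union: the 2 present regions are separate (no shared area or edge), so areas and boundary lengths simply add and each stays a separate island — area = 225.89 mm²; the cylinder at (11, -1) does not reach this height (z outside [3.5, 7.5]); Combining (union): only that combined region is present, so the union is just that shape — area = 225.89 mm²; (rotated 10° about Z; rotation is an isometry so areas/perimeters/island counts are preserved). Checking containment: at z = 10.3 the cross-section extends beyond the z = 8.2 cross-section by about 162.04 mm².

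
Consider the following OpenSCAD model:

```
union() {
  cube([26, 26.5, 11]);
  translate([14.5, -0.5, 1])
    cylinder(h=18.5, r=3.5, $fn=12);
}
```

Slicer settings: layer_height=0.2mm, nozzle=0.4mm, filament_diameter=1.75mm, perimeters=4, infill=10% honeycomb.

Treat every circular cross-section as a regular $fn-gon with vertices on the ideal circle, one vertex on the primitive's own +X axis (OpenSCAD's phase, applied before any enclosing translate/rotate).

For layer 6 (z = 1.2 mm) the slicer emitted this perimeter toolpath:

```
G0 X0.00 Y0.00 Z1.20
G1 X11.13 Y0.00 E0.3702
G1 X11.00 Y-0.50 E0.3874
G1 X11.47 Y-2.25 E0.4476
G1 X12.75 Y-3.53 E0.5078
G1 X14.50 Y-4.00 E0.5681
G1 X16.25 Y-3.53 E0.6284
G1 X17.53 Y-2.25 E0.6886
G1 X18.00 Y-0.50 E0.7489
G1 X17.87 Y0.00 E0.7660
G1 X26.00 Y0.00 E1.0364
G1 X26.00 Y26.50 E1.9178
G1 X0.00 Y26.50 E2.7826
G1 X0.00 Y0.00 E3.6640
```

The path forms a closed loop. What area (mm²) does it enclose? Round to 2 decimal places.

Apply the shoelace formula to the sequence of (X, Y) vertices; enclosed area = 710.80 mm².

710.80 mm²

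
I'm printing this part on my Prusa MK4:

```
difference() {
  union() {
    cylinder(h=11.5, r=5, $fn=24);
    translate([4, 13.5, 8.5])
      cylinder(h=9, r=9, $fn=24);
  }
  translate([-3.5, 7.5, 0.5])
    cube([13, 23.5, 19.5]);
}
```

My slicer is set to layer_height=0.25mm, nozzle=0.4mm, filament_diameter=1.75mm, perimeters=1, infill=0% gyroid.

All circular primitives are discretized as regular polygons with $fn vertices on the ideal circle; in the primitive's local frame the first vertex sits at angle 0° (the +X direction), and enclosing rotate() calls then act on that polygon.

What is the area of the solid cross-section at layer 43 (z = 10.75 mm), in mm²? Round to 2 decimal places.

At z = 10.75 mm: the cylinder: section is a regular 24-gon, circumradius r=5 (area = (24/2)·5.000²·sin(360°/24) = 77.65 mm²); the r=9 cylinder at (4, 13.5) contributes a regular 24-gon of circumradius 9 (area = (24/2)·9.000²·sin(360°/24) = 251.57 mm²); Merging all regions: the 2 present regions are separate (no shared area or edge), so areas and boundary lengths simply add and each stays a separate island — area = 329.22 mm²; the cube at (-3.5, 7.5) (footprint 13×23.5) is included at this height (area 305.50 mm²); Subtracting the remaining from the first: starting from that combined region (329.22 mm²), the 13×23.5 cube at (-3.5, 7.5) partially overlaps it — only the 181.52 mm² overlap (of its 305.50 mm²) is removed, clipping the outline — area = 147.70 mm². Overall, the cross-section has 3 separate islands. Net area = 147.70 mm².

147.70 mm²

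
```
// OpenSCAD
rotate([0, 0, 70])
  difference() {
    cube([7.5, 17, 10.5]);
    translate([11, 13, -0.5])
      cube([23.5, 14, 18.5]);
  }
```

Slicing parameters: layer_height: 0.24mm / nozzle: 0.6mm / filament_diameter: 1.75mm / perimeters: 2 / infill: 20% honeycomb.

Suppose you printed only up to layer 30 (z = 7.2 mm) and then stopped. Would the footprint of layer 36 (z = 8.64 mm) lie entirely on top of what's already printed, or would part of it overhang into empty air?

entirely on top

Compare the two slices. At z = 7.2: the cube is present — its section is the full 7.5×17 rectangle (area 127.50 mm²); the cube at (11, 13) (footprint 23.5×14) is included at this height (area 329.00 mm²); Taking the first minus the rest: starting from the 7.5×17 cube (127.50 mm²), the 23.5×14 cube at (11, 13) misses the remaining region (no effect) — area = 127.50 mm²; (rotated 70° about Z; rotation is an isometry so areas/perimeters/island counts are preserved). At z = 8.64: the 7.5×17 cube contributes its full rectangle (area 127.50 mm²); the cube at (11, 13) (footprint 23.5×14) is included at this height (area 329.00 mm²); After the difference (first − rest): starting from the 7.5×17 cube (127.50 mm²), the 23.5×14 cube at (11, 13) misses the remaining region (no effect) — area = 127.50 mm²; (whole slice rotated 70° about Z — lengths, areas and connectivity unchanged). Checking containment: the cross-section at z = 8.64 is a subset of the cross-section at z = 7.2.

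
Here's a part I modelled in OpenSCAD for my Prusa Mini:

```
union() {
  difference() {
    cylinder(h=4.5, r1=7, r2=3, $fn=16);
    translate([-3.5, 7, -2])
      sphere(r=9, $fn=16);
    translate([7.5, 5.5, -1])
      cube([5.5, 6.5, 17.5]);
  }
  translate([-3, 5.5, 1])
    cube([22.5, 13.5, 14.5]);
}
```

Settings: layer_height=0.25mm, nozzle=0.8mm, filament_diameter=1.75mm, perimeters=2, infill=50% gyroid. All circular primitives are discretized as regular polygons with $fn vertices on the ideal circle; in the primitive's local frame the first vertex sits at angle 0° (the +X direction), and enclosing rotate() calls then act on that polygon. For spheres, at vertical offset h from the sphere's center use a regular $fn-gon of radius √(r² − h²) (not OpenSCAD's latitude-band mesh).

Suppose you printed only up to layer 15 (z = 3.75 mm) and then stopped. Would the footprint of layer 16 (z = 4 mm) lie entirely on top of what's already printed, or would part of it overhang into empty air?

Compare the two slices. At z = 3.75: the cone (r1=7→r2=3) has section circumradius 3.667 here — a regular 16-gon (area = (16/2)·3.667²·sin(360°/16) = 41.16 mm²); the sphere at (-3.5, 7): section is a regular 16-gon, circumradius = √(r²−h²) = √(9²−5.75²) = 6.924 (area = (16/2)·6.924²·sin(360°/16) = 146.76 mm²); the 5.5×6.5 cube at (7.5, 5.5) contributes its full rectangle (area 35.75 mm²); After the difference (first − rest): starting from the cone (41.16 mm²), the r=9 sphere at (-3.5, 7) partially overlaps it — only the 11.64 mm² overlap (of its 146.76 mm²) is removed, clipping the outline; the 5.5×6.5 cube at (7.5, 5.5) misses the remaining region (no effect) — area = 29.52 mm²; the cube at (-3, 5.5) is present — its section is the full 22.5×13.5 rectangle (area 303.75 mm²); Combining (union): the 2 present regions are separate (no shared area or edge), so areas and boundary lengths simply add and each stays a separate island — area = 333.27 mm². At z = 4: the cone: at t=0.889 of its height the radius interpolates to r₁+(r₂−r₁)t = 3.444, giving a regular 16-gon of that circumradius (area = (16/2)·3.444²·sin(360°/16) = 36.32 mm²); the r=9 sphere at (-3.5, 7) slices to a regular 16-gon of circumradius 6.708 (√(r²−h²) with h=6 from center) (area = (16/2)·6.708²·sin(360°/16) = 137.77 mm²); the cube at (7.5, 5.5) (footprint 5.5×6.5) is included at this height (area 35.75 mm²); Taking the first minus the rest: starting from the cone (36.32 mm²), the r=9 sphere at (-3.5, 7) partially overlaps it — only the 8.72 mm² overlap (of its 137.77 mm²) is removed, clipping the outline; the 5.5×6.5 cube at (7.5, 5.5) misses the remaining region (no effect) — area = 27.60 mm²; the cube at (-3, 5.5) (footprint 22.5×13.5) is included at this height (area 303.75 mm²); Combining (union): the 2 present regions are separate (no shared area or edge), so areas and boundary lengths simply add and each stays a separate island — area = 331.35 mm². Checking containment: at z = 4 the cross-section extends beyond the z = 3.75 cross-section by about 1.28 mm².

part overhangs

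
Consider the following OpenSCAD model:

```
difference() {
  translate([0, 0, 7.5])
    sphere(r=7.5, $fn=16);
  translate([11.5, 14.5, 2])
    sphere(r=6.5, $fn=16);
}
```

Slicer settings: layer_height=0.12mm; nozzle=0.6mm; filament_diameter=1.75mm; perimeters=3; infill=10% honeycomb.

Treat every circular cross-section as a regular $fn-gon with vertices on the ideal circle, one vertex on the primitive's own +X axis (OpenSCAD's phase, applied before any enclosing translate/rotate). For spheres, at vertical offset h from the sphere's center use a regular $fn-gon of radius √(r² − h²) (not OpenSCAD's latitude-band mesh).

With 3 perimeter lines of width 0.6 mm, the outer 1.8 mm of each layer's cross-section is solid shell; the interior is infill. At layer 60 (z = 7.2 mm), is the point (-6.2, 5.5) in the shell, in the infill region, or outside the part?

outside

At z = 7.2 mm: the sphere: section is a regular 16-gon, circumradius = √(r²−h²) = √(7.5²−0.3²) = 7.494; the r=6.5 sphere at (11.5, 14.5) contributes a regular 16-gon of circumradius √(6.5²−5.2²) = 3.900; Taking the first minus the rest: starting from the r=7.5 sphere, the r=6.5 sphere at (11.5, 14.5) misses the remaining region (no effect) — 1 connected region. Overall, the cross-section is a single solid region. The nearest boundary edge runs (-6.92, 2.87)→(-5.30, 5.30); distance from the point to it = 0.86 mm. The point is not inside any of the regions above, so it lies outside the cross-section (0.86 mm from the nearest boundary).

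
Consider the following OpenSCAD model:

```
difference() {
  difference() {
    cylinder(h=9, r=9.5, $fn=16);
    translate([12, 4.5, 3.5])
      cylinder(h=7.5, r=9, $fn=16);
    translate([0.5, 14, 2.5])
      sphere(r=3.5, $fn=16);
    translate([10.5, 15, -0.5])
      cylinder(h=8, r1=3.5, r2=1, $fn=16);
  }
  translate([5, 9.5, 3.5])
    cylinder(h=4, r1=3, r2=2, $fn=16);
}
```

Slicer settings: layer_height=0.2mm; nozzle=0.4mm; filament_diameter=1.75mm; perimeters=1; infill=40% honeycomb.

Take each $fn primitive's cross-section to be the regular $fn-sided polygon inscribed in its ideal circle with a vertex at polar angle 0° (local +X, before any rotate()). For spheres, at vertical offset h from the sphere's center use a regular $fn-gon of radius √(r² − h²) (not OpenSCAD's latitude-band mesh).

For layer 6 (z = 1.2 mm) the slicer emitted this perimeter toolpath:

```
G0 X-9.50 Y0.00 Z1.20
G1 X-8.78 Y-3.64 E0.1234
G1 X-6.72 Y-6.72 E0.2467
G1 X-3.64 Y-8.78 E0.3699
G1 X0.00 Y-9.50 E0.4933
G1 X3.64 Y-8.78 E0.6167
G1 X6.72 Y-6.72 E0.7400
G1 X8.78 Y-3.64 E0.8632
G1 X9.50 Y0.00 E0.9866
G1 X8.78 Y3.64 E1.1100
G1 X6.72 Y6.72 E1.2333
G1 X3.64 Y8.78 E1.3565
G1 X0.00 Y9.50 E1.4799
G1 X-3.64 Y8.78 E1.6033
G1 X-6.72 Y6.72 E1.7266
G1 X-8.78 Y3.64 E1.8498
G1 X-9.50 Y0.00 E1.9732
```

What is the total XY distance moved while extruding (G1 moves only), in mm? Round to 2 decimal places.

59.33 mm

Sum the Euclidean lengths of each G1 segment: total = 59.33 mm.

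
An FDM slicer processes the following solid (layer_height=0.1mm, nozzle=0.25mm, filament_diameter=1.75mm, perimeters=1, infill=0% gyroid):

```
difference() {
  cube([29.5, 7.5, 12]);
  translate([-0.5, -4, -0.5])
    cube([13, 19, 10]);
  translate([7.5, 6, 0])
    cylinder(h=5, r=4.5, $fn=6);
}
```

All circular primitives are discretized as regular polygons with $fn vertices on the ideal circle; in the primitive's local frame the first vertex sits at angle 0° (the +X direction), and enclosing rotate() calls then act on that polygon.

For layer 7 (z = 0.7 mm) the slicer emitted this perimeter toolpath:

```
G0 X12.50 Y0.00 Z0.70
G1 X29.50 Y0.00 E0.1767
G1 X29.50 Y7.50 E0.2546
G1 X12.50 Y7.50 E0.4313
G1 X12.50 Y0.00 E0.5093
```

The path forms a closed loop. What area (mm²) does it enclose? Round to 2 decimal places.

Apply the shoelace formula to the sequence of (X, Y) vertices; enclosed area = 127.50 mm².

127.50 mm²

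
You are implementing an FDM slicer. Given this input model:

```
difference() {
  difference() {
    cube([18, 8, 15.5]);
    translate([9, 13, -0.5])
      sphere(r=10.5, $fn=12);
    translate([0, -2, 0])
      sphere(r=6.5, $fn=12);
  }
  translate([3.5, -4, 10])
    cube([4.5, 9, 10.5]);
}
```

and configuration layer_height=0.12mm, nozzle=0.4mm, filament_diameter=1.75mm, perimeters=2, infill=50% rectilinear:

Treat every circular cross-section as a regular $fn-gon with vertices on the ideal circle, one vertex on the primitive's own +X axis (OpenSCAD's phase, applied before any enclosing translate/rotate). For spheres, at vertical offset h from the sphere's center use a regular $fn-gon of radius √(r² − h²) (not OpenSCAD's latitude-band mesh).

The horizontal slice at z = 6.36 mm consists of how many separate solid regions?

1

At z = 6.36 mm: the cube (footprint 18×8) is included at this height; the sphere at (9, 13): section is a regular 12-gon, circumradius = √(r²−h²) = √(10.5²−6.86²) = 7.949; the r=6.5 sphere at (0, -2) contributes a regular 12-gon of circumradius √(6.5²−6.36²) = 1.342; Taking the first minus the rest: starting from the 18×8 cube, the r=10.5 sphere at (9, 13) partially overlaps it — only the 22.76 mm² overlap (of its 189.57 mm²) is removed, clipping the outline; the r=6.5 sphere at (0, -2) misses the remaining region (no effect) — 1 connected region; the cube at (3.5, -4) does not reach this height (z outside [10, 20.5]); After the difference (first − rest): none of the subtracted shapes is present at this height, so that combined region is unchanged — 1 connected region. The result has 1 disconnected region.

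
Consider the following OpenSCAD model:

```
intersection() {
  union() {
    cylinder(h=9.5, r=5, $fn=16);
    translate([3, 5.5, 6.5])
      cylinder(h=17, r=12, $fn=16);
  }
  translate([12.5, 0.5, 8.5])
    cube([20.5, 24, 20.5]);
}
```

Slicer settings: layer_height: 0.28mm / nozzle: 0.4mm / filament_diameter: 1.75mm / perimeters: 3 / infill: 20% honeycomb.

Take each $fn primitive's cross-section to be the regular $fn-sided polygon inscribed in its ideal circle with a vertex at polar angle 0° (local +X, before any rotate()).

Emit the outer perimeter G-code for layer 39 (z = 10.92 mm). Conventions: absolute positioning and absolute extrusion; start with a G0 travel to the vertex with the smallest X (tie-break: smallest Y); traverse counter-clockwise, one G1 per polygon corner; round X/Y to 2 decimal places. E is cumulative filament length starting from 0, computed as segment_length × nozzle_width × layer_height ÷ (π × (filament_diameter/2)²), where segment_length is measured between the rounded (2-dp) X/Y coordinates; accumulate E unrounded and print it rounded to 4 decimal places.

At z = 10.92 mm: the cylinder does not reach this height (z outside [0, 9.5]); the r=12 cylinder at (3, 5.5) gives a regular 16-gon of circumradius 12 (constant along its height); Combining (union): only the r=12 cylinder at (3, 5.5) is present, so the union is just that shape — 1 connected region; the cube at (12.5, 0.5) is present — its section is the full 20.5×24 rectangle; Keeping only the common overlap: the 20.5×24 cube at (12.5, 0.5) partially overlaps that combined region; clipping to the common part keeps 21.24 mm² — 1 connected region. The outline is a single polygon with 6 vertices. Extrusion per mm of travel: 0.4 × 0.28 / (π × 0.875²) = 0.046564. Accumulating E over each segment gives final E = 1.2105.

G0 X12.50 Y0.50 Z10.92
G1 X13.81 Y0.50 E0.0610
G1 X14.09 Y0.91 E0.0841
G1 X15.00 Y5.50 E0.3020
G1 X14.09 Y10.09 E0.5199
G1 X12.50 Y12.47 E0.6532
G1 X12.50 Y0.50 E1.2105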